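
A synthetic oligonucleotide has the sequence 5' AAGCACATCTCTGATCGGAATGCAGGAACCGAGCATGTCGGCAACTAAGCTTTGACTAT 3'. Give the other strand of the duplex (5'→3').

5'-ATAGTCAAAGCTTAGTTGCCGACATGCTCGGTTCCTGCATTCCGATCAGAGATGTGCTT-3'

Pairing A↔T and G↔C gives TTCGTGTAGAGACTAGCCTTACGTCCTTGGCTCGTACAGCCGTTGATTCGAAACTGATA, running 3'→5'. Reverse for the 5'→3' convention.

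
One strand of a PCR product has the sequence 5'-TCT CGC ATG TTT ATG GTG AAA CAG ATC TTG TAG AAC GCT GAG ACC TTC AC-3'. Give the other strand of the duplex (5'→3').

The complement of TCTCGCATGTTTATGGTGAAACAGATCTTGTAGAACGCTGAGACCTTCAC is AGAGCGTACAAATACCACTTTGTCTAGAACATCTTGCGACTCTGGAAGTG (A↔T, G↔C). DNA strands are antiparallel, so the complementary strand runs 3'→5'; reversing gives the 5'→3' form.

5'-GTGAAGGTCTCAGCGTTCTACAAGATCTGTTTCACCATAAACATGCGAGA-3'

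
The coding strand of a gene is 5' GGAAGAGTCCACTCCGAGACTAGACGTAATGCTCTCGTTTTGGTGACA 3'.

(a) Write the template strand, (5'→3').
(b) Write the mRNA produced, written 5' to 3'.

(a) The template strand is the reverse complement of the coding strand: complement CCTTCTCAGGTGAGGCTCTGATCTGCATTACGAGAGCAAAACCACTGT, then reverse.
(b) mRNA matches the coding strand with T→U.

(a) 5'-TGTCACCAAAACGAGAGCATTACGTCTAGTCTCGGAGTGGACTCTTCC-3'
(b) 5'-GGAAGAGUCCACUCCGAGACUAGACGUAAUGCUCUCGUUUUGGUGACA-3'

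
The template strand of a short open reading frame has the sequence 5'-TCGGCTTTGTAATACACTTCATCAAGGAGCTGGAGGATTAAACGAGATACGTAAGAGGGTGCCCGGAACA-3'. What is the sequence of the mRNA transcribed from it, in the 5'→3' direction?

5'-UGUUCCGGGCACCCUCUUACGUAUCUCGUUUAAUCCUCCAGCUCCUUGAUGAAGUGUAUUACAAAGCCGA-3'

RNA polymerase reads the template 3'→5' and synthesizes mRNA 5'→3' by base-pairing (A→U, T→A, G↔C). The complement of the template is AGCCGAAACATTATGTGAAGTAGTTCCTCGACCTCCTAATTTGCTCTATGCATTCTCCCACGGGCCTTGT; antiparallel, so 5'→3' the coding strand is TGTTCCGGGCACCCTCTTACGTATCTCGTTTAATCCTCCAGCTCCTTGATGAAGTGTATTACAAAGCCGA. Replace T with U for the mRNA.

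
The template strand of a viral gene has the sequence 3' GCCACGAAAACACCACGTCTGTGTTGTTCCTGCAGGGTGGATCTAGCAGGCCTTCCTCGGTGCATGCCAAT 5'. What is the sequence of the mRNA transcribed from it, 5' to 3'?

5'-CGGUGCUUUUGUGGUGCAGACACAACAAGGACGUCCCACCUAGAUCGUCCGGAAGGAGCCACGUACGGUUA-3'

Reading the template 3'→5' as shown, RNA polymerase pairs each base (A→U, T→A, G↔C) to build mRNA 5'→3' directly.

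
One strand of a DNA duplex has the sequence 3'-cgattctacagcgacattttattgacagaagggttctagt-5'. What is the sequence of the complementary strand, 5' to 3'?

5'-GCTAAGATGTCGCTGTAAAATAACTGTCTTCCCAAGATCA-3'

The strand is given 3'→5', so its complement runs 5'→3' in the same left-to-right order: pair each base A↔T, G↔C.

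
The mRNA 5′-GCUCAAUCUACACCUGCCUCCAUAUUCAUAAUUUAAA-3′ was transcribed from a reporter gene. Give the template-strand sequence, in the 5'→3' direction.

5'-TTTAAATTATGAATATGGAGGCAGGTGTAGATTGAGC-3'

Replace U with T to get the coding DNA strand: GCTCAATCTACACCTGCCTCCATATTCATAATTTAAA. The template strand is its reverse complement (complement CGAGTTAGATGTGGACGGAGGTATAAGTATTAAATTT, then reverse).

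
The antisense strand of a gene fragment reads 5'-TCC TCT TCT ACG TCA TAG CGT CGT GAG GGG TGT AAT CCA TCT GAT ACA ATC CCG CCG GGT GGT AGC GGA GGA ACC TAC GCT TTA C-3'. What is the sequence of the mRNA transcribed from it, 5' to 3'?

RNA polymerase reads the template 3'→5' and synthesizes mRNA 5'→3' by base-pairing (A→U, T→A, G↔C). The complement of the template is AGGAGAAGATGCAGTATCGCAGCACTCCCCACATTAGGTAGACTATGTTAGGGCGGCCCACCATCGCCTCCTTGGATGCGAAATG; antiparallel, so 5'→3' the coding strand is GTAAAGCGTAGGTTCCTCCGCTACCACCCGGCGGGATTGTATCAGATGGATTACACCCCTCACGACGCTATGACGTAGAAGAGGA. Replace T with U for the mRNA.

5'-GUAAAGCGUAGGUUCCUCCGCUACCACCCGGCGGGAUUGUAUCAGAUGGAUUACACCCCUCACGACGCUAUGACGUAGAAGAGGA-3'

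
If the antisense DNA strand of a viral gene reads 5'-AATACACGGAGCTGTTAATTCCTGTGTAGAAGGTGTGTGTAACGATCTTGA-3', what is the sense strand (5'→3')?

5'-TCAAGATCGTTACACACACCTTCTACACAGGAATTAACAGCTCCGTGTATT-3'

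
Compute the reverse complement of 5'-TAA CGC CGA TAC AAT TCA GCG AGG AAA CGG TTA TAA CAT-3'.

Reading the sequence 3'→5' and pairing each base (A↔T, G↔C) gives the reverse complement directly.

5'-ATGTTATAACCGTTTCCTCGCTGAATTGTATCGGCGTTA-3'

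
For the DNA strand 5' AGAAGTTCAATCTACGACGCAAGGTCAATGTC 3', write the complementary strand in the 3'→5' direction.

3'-TCTTCAAGTTAGATGCTGCGTTCCAGTTACAG-5'

Base-pairing A↔T, G↔C gives the complement. The complementary strand is antiparallel, so paired with a 5'→3' strand it runs 3'→5'.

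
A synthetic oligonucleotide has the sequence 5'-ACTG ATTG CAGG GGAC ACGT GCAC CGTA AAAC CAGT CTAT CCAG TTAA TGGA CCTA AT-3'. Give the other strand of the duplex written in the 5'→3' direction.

5'-ATTAGGTCCATTAACTGGATAGACTGGTTTTACGGTGCACGTGTCCCCTGCAATCAGT-3'

The complement of ACTGATTGCAGGGGACACGTGCACCGTAAAACCAGTCTATCCAGTTAATGGACCTAAT is TGACTAACGTCCCCTGTGCACGTGGCATTTTGGTCAGATAGGTCAATTACCTGGATTA (A↔T, G↔C). DNA strands are antiparallel, so the complementary strand runs 3'→5'; reversing gives the 5'→3' form.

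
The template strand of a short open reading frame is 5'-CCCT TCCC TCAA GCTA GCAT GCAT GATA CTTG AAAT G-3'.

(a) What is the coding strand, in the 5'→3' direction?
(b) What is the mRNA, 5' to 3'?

(a) The coding strand is the reverse complement of the template: complement GGGAAGGGAGTTCGATCGTACGTACTATGAACTTTAC, then reverse.
(b) mRNA has the coding-strand sequence with T→U.

(a) 5′-CATTTCAAGTATCATGCATGCTAGCTTGAGGGAAGGG-3′
(b) 5'-CAUUUCAAGUAUCAUGCAUGCUAGCUUGAGGGAAGGG-3'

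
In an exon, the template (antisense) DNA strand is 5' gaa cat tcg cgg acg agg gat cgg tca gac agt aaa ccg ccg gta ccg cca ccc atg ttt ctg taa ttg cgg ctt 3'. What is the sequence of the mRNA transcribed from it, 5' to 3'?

RNA polymerase reads the template 3'→5' and synthesizes mRNA 5'→3' by base-pairing (A→U, T→A, G↔C). The complement of the template is CTTGTAAGCGCCTGCTCCCTAGCCAGTCTGTCATTTGGCGGCCATGGCGGTGGGTACAAAGACATTAACGCCGAA; antiparallel, so 5'→3' the coding strand is AAGCCGCAATTACAGAAACATGGGTGGCGGTACCGGCGGTTTACTGTCTGACCGATCCCTCGTCCGCGAATGTTC. Replace T with U for the mRNA.

5'-AAGCCGCAAUUACAGAAACAUGGGUGGCGGUACCGGCGGUUUACUGUCUGACCGAUCCCUCGUCCGCGAAUGUUC-3'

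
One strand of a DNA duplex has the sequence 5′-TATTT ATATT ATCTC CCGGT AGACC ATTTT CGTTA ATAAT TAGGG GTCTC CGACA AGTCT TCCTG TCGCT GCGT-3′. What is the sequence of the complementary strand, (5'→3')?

5′-ACGCAGCGACAGGAAGACTTGTCGGAGACCCCTAATTATTAACGAAAATGGTCTACCGGGAGATAATATAAATA-3′

Pairing A↔T and G↔C gives ATAAATATAATAGAGGGCCATCTGGTAAAAGCAATTATTAATCCCCAGAGGCTGTTCAGAAGGACAGCGACGCA, running 3'→5'. Reverse for the 5'→3' convention.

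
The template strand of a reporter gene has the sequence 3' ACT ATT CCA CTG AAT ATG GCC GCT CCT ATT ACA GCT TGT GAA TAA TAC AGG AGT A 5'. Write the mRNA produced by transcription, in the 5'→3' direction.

5'-UGAUAAGGUGACUUAUACCGGCGAGGAUAAUGUCGAACACUUAUUAUGUCCUCAU-3'

Reading the template 3'→5' as shown, RNA polymerase pairs each base (A→U, T→A, G↔C) to build mRNA 5'→3' directly.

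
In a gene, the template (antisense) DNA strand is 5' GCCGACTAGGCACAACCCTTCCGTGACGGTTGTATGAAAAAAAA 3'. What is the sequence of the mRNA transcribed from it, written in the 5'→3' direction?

5'-UUUUUUUUCAUACAACCGUCACGGAAGGGUUGUGCCUAGUCGGC-3'

The mRNA has the sequence of the coding strand (reverse complement of the template) with T→U. Reverse complement of GCCGACTAGGCACAACCCTTCCGTGACGGTTGTATGAAAAAAAA is TTTTTTTTCATACAACCGTCACGGAAGGGTTGTGCCTAGTCGGC; then T→U.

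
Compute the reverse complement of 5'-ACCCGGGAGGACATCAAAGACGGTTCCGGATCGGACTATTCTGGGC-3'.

5'-GCCCAGAATAGTCCGATCCGGAACCGTCTTTGATGTCCTCCCGGGT-3'

Complement each base (A↔T, G↔C): TGGGCCCTCCTGTAGTTTCTGCCAAGGCCTAGCCTGATAAGACCCG. Then reverse.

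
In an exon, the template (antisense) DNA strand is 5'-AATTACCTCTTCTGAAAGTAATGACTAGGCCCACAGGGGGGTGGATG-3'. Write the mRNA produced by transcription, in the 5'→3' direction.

5'-CAUCCACCCCCCUGUGGGCCUAGUCAUUACUUUCAGAAGAGGUAAUU-3'

RNA polymerase reads the template 3'→5' and synthesizes mRNA 5'→3' by base-pairing (A→U, T→A, G↔C). The complement of the template is TTAATGGAGAAGACTTTCATTACTGATCCGGGTGTCCCCCCACCTAC; antiparallel, so 5'→3' the coding strand is CATCCACCCCCCTGTGGGCCTAGTCATTACTTTCAGAAGAGGTAATT. Replace T with U for the mRNA.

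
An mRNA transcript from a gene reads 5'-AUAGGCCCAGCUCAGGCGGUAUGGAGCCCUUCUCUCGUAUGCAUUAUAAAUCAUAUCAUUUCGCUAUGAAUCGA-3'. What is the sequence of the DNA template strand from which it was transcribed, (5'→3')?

Replace U with T to get the coding DNA strand: ATAGGCCCAGCTCAGGCGGTATGGAGCCCTTCTCTCGTATGCATTATAAATCATATCATTTCGCTATGAATCGA. The template strand is its reverse complement (complement TATCCGGGTCGAGTCCGCCATACCTCGGGAAGAGAGCATACGTAATATTTAGTATAGTAAAGCGATACTTAGCT, then reverse).

5'-TCGATTCATAGCGAAATGATATGATTTATAATGCATACGAGAGAAGGGCTCCATACCGCCTGAGCTGGGCCTAT-3'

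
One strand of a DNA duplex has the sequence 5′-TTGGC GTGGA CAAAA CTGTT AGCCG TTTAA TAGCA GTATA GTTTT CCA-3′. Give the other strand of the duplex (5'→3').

5'-TGGAAAACTATACTGCTATTAAACGGCTAACAGTTTTGTCCACGCCAA-3'

The complement of TTGGCGTGGACAAAACTGTTAGCCGTTTAATAGCAGTATAGTTTTCCA is AACCGCACCTGTTTTGACAATCGGCAAATTATCGTCATATCAAAAGGT (A↔T, G↔C). DNA strands are antiparallel, so the complementary strand runs 3'→5'; reversing gives the 5'→3' form.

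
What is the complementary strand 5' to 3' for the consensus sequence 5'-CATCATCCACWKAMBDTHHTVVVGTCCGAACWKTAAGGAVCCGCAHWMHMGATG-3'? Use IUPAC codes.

5′-CATCKDKWDTGCGGBTCCTTAMWGTTCGGACBBBADDAHVKTMWGTGGATGATG-3′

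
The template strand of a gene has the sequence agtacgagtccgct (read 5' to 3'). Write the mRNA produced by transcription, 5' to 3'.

5′-AGCGGACUCGUACU-3′

The mRNA has the sequence of the coding strand (reverse complement of the template) with T→U. Reverse complement of AGTACGAGTCCGCT is AGCGGACTCGTACT; then T→U.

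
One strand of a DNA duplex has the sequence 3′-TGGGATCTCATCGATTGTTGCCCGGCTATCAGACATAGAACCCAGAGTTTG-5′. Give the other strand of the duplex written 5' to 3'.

The strand is given 3'→5', so its complement runs 5'→3' in the same left-to-right order: pair each base A↔T, G↔C.

5′-ACCCTAGAGTAGCTAACAACGGGCCGATAGTCTGTATCTTGGGTCTCAAAC-3′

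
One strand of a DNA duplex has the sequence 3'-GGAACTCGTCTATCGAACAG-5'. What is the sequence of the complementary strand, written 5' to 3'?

The strand is given 3'→5', so its complement runs 5'→3' in the same left-to-right order: pair each base A↔T, G↔C.

5'-CCTTGAGCAGATAGCTTGTC-3'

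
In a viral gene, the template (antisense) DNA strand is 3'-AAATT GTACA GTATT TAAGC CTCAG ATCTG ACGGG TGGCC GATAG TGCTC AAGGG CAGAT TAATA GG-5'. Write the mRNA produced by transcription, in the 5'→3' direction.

Reading the template 3'→5' as shown, RNA polymerase pairs each base (A→U, T→A, G↔C) to build mRNA 5'→3' directly.

5′-UUUAACAUGUCAUAAAUUCGGAGUCUAGACUGCCCACCGGCUAUCACGAGUUCCCGUCUAAUUAUCC-3′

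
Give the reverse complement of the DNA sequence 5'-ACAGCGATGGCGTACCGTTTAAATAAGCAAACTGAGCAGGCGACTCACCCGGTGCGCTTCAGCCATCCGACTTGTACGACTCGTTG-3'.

Reading the sequence 3'→5' and pairing each base (A↔T, G↔C) gives the reverse complement directly.

5'-CAACGAGTCGTACAAGTCGGATGGCTGAAGCGCACCGGGTGAGTCGCCTGCTCAGTTTGCTTATTTAAACGGTACGCCATCGCTGT-3'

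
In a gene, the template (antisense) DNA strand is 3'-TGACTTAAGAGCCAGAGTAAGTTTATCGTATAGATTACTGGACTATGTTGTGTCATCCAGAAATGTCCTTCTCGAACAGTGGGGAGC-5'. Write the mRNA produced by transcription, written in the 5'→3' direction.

5'-ACUGAAUUCUCGGUCUCAUUCAAAUAGCAUAUCUAAUGACCUGAUACAACACAGUAGGUCUUUACAGGAAGAGCUUGUCACCCCUCG-3'

Reading the template 3'→5' as shown, RNA polymerase pairs each base (A→U, T→A, G↔C) to build mRNA 5'→3' directly.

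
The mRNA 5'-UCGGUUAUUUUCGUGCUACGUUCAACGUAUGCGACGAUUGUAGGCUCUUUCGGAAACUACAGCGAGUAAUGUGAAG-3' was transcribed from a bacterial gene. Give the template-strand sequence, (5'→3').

5'-CTTCACATTACTCGCTGTAGTTTCCGAAAGAGCCTACAATCGTCGCATACGTTGAACGTAGCACGAAAATAACCGA-3'

Replace U with T to get the coding DNA strand: TCGGTTATTTTCGTGCTACGTTCAACGTATGCGACGATTGTAGGCTCTTTCGGAAACTACAGCGAGTAATGTGAAG. The template strand is its reverse complement (complement AGCCAATAAAAGCACGATGCAAGTTGCATACGCTGCTAACATCCGAGAAAGCCTTTGATGTCGCTCATTACACTTC, then reverse).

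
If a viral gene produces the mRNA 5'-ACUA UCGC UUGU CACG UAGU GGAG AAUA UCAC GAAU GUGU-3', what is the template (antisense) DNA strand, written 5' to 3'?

5′-ACACATTCGTGATATTCTCCACTACGTGACAAGCGATAGT-3′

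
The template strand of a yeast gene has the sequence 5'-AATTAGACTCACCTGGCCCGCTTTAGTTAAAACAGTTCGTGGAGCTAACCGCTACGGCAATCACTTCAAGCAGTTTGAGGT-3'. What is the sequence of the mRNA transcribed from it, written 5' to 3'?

5'-ACCUCAAACUGCUUGAAGUGAUUGCCGUAGCGGUUAGCUCCACGAACUGUUUUAACUAAAGCGGGCCAGGUGAGUCUAAUU-3'

RNA polymerase reads the template 3'→5' and synthesizes mRNA 5'→3' by base-pairing (A→U, T→A, G↔C). The complement of the template is TTAATCTGAGTGGACCGGGCGAAATCAATTTTGTCAAGCACCTCGATTGGCGATGCCGTTAGTGAAGTTCGTCAAACTCCA; antiparallel, so 5'→3' the coding strand is ACCTCAAACTGCTTGAAGTGATTGCCGTAGCGGTTAGCTCCACGAACTGTTTTAACTAAAGCGGGCCAGGTGAGTCTAATT. Replace T with U for the mRNA.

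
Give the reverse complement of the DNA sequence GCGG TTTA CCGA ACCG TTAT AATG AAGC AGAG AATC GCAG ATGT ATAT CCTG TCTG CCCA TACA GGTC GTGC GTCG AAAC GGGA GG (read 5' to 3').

Reading the sequence 3'→5' and pairing each base (A↔T, G↔C) gives the reverse complement directly.

5'-CCTCCCGTTTCGACGCACGACCTGTATGGGCAGACAGGATATACATCTGCGATTCTCTGCTTCATTATAACGGTTCGGTAAACCGC-3'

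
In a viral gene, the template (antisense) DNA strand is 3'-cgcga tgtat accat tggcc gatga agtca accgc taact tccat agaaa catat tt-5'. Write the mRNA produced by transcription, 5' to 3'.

Reading the template 3'→5' as shown, RNA polymerase pairs each base (A→U, T→A, G↔C) to build mRNA 5'→3' directly.

5′-GCGCUACAUAUGGUAACCGGCUACUUCAGUUGGCGAUUGAAGGUAUCUUUGUAUAAA-3′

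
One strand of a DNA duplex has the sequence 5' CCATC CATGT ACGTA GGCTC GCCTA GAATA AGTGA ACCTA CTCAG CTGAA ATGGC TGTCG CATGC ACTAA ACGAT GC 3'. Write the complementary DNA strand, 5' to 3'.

The complement of CCATCCATGTACGTAGGCTCGCCTAGAATAAGTGAACCTACTCAGCTGAAATGGCTGTCGCATGCACTAAACGATGC is GGTAGGTACATGCATCCGAGCGGATCTTATTCACTTGGATGAGTCGACTTTACCGACAGCGTACGTGATTTGCTACG (A↔T, G↔C). DNA strands are antiparallel, so the complementary strand runs 3'→5'; reversing gives the 5'→3' form.

5'-GCATCGTTTAGTGCATGCGACAGCCATTTCAGCTGAGTAGGTTCACTTATTCTAGGCGAGCCTACGTACATGGATGG-3'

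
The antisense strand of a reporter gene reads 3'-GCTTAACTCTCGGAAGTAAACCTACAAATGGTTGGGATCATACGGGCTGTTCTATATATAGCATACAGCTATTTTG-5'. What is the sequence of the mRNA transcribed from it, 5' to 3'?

5'-CGAAUUGAGAGCCUUCAUUUGGAUGUUUACCAACCCUAGUAUGCCCGACAAGAUAUAUAUCGUAUGUCGAUAAAAC-3'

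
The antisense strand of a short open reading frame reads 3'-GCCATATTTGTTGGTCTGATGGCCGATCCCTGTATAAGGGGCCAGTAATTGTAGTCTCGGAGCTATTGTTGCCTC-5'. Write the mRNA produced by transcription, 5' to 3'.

5'-CGGUAUAAACAACCAGACUACCGGCUAGGGACAUAUUCCCCGGUCAUUAACAUCAGAGCCUCGAUAACAACGGAG-3'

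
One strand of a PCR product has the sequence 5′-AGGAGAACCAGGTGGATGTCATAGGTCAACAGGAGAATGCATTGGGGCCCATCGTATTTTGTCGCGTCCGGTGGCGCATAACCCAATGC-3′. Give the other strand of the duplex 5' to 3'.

The complement of AGGAGAACCAGGTGGATGTCATAGGTCAACAGGAGAATGCATTGGGGCCCATCGTATTTTGTCGCGTCCGGTGGCGCATAACCCAATGC is TCCTCTTGGTCCACCTACAGTATCCAGTTGTCCTCTTACGTAACCCCGGGTAGCATAAAACAGCGCAGGCCACCGCGTATTGGGTTACG (A↔T, G↔C). DNA strands are antiparallel, so the complementary strand runs 3'→5'; reversing gives the 5'→3' form.

5'-GCATTGGGTTATGCGCCACCGGACGCGACAAAATACGATGGGCCCCAATGCATTCTCCTGTTGACCTATGACATCCACCTGGTTCTCCT-3'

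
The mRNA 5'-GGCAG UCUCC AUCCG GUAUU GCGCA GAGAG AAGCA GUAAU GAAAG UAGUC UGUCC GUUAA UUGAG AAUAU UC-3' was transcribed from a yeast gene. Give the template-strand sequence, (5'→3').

Replace U with T to get the coding DNA strand: GGCAGTCTCCATCCGGTATTGCGCAGAGAGAAGCAGTAATGAAAGTAGTCTGTCCGTTAATTGAGAATATTC. The template strand is its reverse complement (complement CCGTCAGAGGTAGGCCATAACGCGTCTCTCTTCGTCATTACTTTCATCAGACAGGCAATTAACTCTTATAAG, then reverse).

5'-GAATATTCTCAATTAACGGACAGACTACTTTCATTACTGCTTCTCTCTGCGCAATACCGGATGGAGACTGCC-3'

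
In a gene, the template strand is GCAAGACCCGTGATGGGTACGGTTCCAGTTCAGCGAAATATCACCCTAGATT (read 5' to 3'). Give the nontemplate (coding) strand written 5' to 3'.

The coding strand is complementary and antiparallel to the template: take the complement (A↔T, G↔C) and reverse.

5'-AATCTAGGGTGATATTTCGCTGAACTGGAACCGTACCCATCACGGGTCTTGC-3'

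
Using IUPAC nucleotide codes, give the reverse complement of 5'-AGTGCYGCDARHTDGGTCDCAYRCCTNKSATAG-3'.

5'-CTATSMNAGGYRTGHGACCHADYTHGCRGCACT-3'

Standard pairs A↔T, G↔C; ambiguity codes pair R↔Y, K↔M, S↔S, D↔H, N↔N. Complement (TCACGRCGHTYDAHCCAGHGTRYGGANMSTATC), then reverse for 5'→3'.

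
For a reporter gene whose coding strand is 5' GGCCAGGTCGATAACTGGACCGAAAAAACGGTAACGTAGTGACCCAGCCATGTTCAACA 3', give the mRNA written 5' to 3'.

5'-GGCCAGGUCGAUAACUGGACCGAAAAAACGGUAACGUAGUGACCCAGCCAUGUUCAACA-3'

mRNA has the coding-strand sequence with U in place of T.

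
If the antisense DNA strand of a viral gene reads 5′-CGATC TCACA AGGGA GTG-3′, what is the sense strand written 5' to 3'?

The coding strand is complementary and antiparallel to the template: take the complement (A↔T, G↔C) and reverse.

5'-CACTCCCTTGTGAGATCG-3'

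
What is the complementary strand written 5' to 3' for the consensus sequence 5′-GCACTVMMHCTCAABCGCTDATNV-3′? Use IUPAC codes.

5'-BNATHAGCGVTTGAGDKKBAGTGC-3'

Standard pairs A↔T, G↔C; ambiguity codes pair M↔K, B↔V, D↔H, N↔N. Complement (CGTGABKKDGAGTTVGCGAHTANB), then reverse for 5'→3'.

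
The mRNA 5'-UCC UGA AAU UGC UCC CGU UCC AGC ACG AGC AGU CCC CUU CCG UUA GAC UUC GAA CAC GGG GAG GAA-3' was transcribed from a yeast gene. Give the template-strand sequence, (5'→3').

Replace U with T to get the coding DNA strand: TCCTGAAATTGCTCCCGTTCCAGCACGAGCAGTCCCCTTCCGTTAGACTTCGAACACGGGGAGGAA. The template strand is its reverse complement (complement AGGACTTTAACGAGGGCAAGGTCGTGCTCGTCAGGGGAAGGCAATCTGAAGCTTGTGCCCCTCCTT, then reverse).

5′-TTCCTCCCCGTGTTCGAAGTCTAACGGAAGGGGACTGCTCGTGCTGGAACGGGAGCAATTTCAGGA-3′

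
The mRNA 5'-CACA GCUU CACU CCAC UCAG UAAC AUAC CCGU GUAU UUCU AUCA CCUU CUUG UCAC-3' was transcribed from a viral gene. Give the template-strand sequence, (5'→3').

5'-GTGACAAGAAGGTGATAGAAATACACGGGTATGTTACTGAGTGGAGTGAAGCTGTG-3'

Replace U with T to get the coding DNA strand: CACAGCTTCACTCCACTCAGTAACATACCCGTGTATTTCTATCACCTTCTTGTCAC. The template strand is its reverse complement (complement GTGTCGAAGTGAGGTGAGTCATTGTATGGGCACATAAAGATAGTGGAAGAACAGTG, then reverse).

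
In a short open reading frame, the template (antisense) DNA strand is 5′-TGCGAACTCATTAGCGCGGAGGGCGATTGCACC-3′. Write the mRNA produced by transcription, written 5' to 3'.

The mRNA has the sequence of the coding strand (reverse complement of the template) with T→U. Reverse complement of TGCGAACTCATTAGCGCGGAGGGCGATTGCACC is GGTGCAATCGCCCTCCGCGCTAATGAGTTCGCA; then T→U.

5'-GGUGCAAUCGCCCUCCGCGCUAAUGAGUUCGCA-3'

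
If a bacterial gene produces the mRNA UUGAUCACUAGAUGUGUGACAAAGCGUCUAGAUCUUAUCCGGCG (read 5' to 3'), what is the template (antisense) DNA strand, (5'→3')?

5'-CGCCGGATAAGATCTAGACGCTTTGTCACACATCTAGTGATCAA-3'

Replace U with T to get the coding DNA strand: TTGATCACTAGATGTGTGACAAAGCGTCTAGATCTTATCCGGCG. The template strand is its reverse complement (complement AACTAGTGATCTACACACTGTTTCGCAGATCTAGAATAGGCCGC, then reverse).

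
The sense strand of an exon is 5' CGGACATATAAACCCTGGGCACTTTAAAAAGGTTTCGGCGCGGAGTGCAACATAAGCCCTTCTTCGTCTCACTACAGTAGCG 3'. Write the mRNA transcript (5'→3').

5'-CGGACAUAUAAACCCUGGGCACUUUAAAAAGGUUUCGGCGCGGAGUGCAACAUAAGCCCUUCUUCGUCUCACUACAGUAGCG-3'

mRNA has the coding-strand sequence with U in place of T.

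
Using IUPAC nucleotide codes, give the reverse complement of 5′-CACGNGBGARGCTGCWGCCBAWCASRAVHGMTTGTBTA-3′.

5'-TAVACAAKCDBTYSTGWTVGGCWGCAGCYTCVCNCGTG-3'

Standard pairs A↔T, G↔C; ambiguity codes pair R↔Y, M↔K, W↔W, S↔S, B↔V, H↔D, N↔N. Complement (GTGCNCVCTYCGACGWCGGVTWGTSYTBDCKAACAVAT), then reverse for 5'→3'.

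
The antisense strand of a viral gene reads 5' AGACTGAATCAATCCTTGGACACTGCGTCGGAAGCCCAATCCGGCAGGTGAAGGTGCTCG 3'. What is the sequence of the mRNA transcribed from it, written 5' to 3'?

5'-CGAGCACCUUCACCUGCCGGAUUGGGCUUCCGACGCAGUGUCCAAGGAUUGAUUCAGUCU-3'

The mRNA has the sequence of the coding strand (reverse complement of the template) with T→U. Reverse complement of AGACTGAATCAATCCTTGGACACTGCGTCGGAAGCCCAATCCGGCAGGTGAAGGTGCTCG is CGAGCACCTTCACCTGCCGGATTGGGCTTCCGACGCAGTGTCCAAGGATTGATTCAGTCT; then T→U.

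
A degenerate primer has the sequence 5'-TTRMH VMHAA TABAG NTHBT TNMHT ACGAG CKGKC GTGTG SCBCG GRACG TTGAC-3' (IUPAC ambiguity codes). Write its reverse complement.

Standard pairs A↔T, G↔C; ambiguity codes pair R↔Y, M↔K, S↔S, B↔V, H↔D, N↔N. Complement (AAYKDBKDTTATVTCNADVAANKDATGCTCGMCMGCACACSGVGCCYTGCAACTG), then reverse for 5'→3'.

5'-GTCAACGTYCCGVGSCACACGMCMGCTCGTADKNAAVDANCTVTATTDKBDKYAA-3'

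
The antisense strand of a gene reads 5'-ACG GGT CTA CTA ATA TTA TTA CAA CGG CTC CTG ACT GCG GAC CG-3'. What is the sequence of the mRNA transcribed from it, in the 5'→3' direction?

5′-CGGUCCGCAGUCAGGAGCCGUUGUAAUAAUAUUAGUAGACCCGU-3′

The mRNA has the sequence of the coding strand (reverse complement of the template) with T→U. Reverse complement of ACGGGTCTACTAATATTATTACAACGGCTCCTGACTGCGGACCG is CGGTCCGCAGTCAGGAGCCGTTGTAATAATATTAGTAGACCCGT; then T→U.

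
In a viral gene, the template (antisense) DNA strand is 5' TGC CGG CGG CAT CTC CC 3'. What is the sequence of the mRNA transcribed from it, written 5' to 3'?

RNA polymerase reads the template 3'→5' and synthesizes mRNA 5'→3' by base-pairing (A→U, T→A, G↔C). The complement of the template is ACGGCCGCCGTAGAGGG; antiparallel, so 5'→3' the coding strand is GGGAGATGCCGCCGGCA. Replace T with U for the mRNA.

5′-GGGAGAUGCCGCCGGCA-3′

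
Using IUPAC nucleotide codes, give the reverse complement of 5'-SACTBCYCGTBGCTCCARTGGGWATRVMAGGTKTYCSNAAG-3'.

5'-CTTNSGRAMACCTKBYATWCCCAYTGGAGCVACGRGVAGTS-3'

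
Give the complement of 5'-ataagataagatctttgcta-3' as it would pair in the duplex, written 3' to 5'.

Base-pairing A↔T, G↔C gives the complement. The complementary strand is antiparallel, so paired with a 5'→3' strand it runs 3'→5'.

3'-TATTCTATTCTAGAAACGAT-5'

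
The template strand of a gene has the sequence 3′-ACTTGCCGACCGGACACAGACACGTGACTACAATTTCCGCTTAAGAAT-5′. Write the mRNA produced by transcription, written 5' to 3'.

5′-UGAACGGCUGGCCUGUGUCUGUGCACUGAUGUUAAAGGCGAAUUCUUA-3′

Reading the template 3'→5' as shown, RNA polymerase pairs each base (A→U, T→A, G↔C) to build mRNA 5'→3' directly.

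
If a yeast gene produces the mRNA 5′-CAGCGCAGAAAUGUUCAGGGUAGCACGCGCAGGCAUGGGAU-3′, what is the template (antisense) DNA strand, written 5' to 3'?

5'-ATCCCATGCCTGCGCGTGCTACCCTGAACATTTCTGCGCTG-3'

Replace U with T to get the coding DNA strand: CAGCGCAGAAATGTTCAGGGTAGCACGCGCAGGCATGGGAT. The template strand is its reverse complement (complement GTCGCGTCTTTACAAGTCCCATCGTGCGCGTCCGTACCCTA, then reverse).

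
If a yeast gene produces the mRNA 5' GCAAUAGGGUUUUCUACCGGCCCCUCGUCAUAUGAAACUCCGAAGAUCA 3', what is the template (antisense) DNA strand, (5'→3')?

5'-TGATCTTCGGAGTTTCATATGACGAGGGGCCGGTAGAAAACCCTATTGC-3'

Replace U with T to get the coding DNA strand: GCAATAGGGTTTTCTACCGGCCCCTCGTCATATGAAACTCCGAAGATCA. The template strand is its reverse complement (complement CGTTATCCCAAAAGATGGCCGGGGAGCAGTATACTTTGAGGCTTCTAGT, then reverse).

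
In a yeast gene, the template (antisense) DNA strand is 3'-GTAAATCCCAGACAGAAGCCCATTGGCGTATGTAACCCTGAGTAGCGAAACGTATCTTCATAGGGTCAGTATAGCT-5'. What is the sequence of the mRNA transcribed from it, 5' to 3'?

Reading the template 3'→5' as shown, RNA polymerase pairs each base (A→U, T→A, G↔C) to build mRNA 5'→3' directly.

5′-CAUUUAGGGUCUGUCUUCGGGUAACCGCAUACAUUGGGACUCAUCGCUUUGCAUAGAAGUAUCCCAGUCAUAUCGA-3′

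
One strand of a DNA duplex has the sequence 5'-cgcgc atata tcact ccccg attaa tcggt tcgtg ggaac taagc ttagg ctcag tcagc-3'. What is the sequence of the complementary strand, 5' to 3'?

5'-GCTGACTGAGCCTAAGCTTAGTTCCCACGAACCGATTAATCGGGGAGTGATATATGCGCG-3'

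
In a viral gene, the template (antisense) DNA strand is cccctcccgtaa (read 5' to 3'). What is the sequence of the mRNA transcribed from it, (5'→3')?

5'-UUACGGGAGGGG-3'

RNA polymerase reads the template 3'→5' and synthesizes mRNA 5'→3' by base-pairing (A→U, T→A, G↔C). The complement of the template is GGGGAGGGCATT; antiparallel, so 5'→3' the coding strand is TTACGGGAGGGG. Replace T with U for the mRNA.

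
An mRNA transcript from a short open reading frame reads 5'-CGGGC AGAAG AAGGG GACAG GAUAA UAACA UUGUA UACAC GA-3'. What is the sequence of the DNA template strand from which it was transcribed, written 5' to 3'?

Replace U with T to get the coding DNA strand: CGGGCAGAAGAAGGGGACAGGATAATAACATTGTATACACGA. The template strand is its reverse complement (complement GCCCGTCTTCTTCCCCTGTCCTATTATTGTAACATATGTGCT, then reverse).

5'-TCGTGTATACAATGTTATTATCCTGTCCCCTTCTTCTGCCCG-3'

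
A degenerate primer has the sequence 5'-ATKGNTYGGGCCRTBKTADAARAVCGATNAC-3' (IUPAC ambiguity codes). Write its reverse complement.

5'-GTNATCGBTYTTHTAMVAYGGCCCRANCMAT-3'

Standard pairs A↔T, G↔C; ambiguity codes pair R↔Y, K↔M, B↔V, D↔H, N↔N. Complement (TAMCNARCCCGGYAVMATHTTYTBGCTANTG), then reverse for 5'→3'.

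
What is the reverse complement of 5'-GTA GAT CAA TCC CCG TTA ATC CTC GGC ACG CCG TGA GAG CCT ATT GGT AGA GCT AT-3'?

Complement each base (A↔T, G↔C): CATCTAGTTAGGGGCAATTAGGAGCCGTGCGGCACTCTCGGATAACCATCTCGATA. Then reverse.

5'-ATAGCTCTACCAATAGGCTCTCACGGCGTGCCGAGGATTAACGGGGATTGATCTAC-3'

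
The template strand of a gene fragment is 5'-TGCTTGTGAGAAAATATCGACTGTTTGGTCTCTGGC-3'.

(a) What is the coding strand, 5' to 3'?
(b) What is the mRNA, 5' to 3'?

(a) 5'-GCCAGAGACCAAACAGTCGATATTTTCTCACAAGCA-3'
(b) 5'-GCCAGAGACCAAACAGUCGAUAUUUUCUCACAAGCA-3'

(a) The coding strand is the reverse complement of the template: complement ACGAACACTCTTTTATAGCTGACAAACCAGAGACCG, then reverse.
(b) mRNA has the coding-strand sequence with T→U.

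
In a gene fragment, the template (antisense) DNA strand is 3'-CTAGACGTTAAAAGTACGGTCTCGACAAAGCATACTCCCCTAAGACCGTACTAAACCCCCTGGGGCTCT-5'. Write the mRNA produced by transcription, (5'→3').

Reading the template 3'→5' as shown, RNA polymerase pairs each base (A→U, T→A, G↔C) to build mRNA 5'→3' directly.

5′-GAUCUGCAAUUUUCAUGCCAGAGCUGUUUCGUAUGAGGGGAUUCUGGCAUGAUUUGGGGGACCCCGAGA-3′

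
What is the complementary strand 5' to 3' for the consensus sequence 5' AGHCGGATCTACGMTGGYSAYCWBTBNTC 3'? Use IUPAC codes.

5'-GANVAVWGRTSRCCAKCGTAGATCCGDCT-3'

Standard pairs A↔T, G↔C; ambiguity codes pair Y↔R, M↔K, W↔W, S↔S, B↔V, H↔D, N↔N. Complement (TCDGCCTAGATGCKACCRSTRGWVAVNAG), then reverse for 5'→3'.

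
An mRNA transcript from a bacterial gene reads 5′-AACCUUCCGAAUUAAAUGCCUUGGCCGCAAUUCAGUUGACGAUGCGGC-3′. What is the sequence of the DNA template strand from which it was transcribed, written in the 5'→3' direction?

5′-GCCGCATCGTCAACTGAATTGCGGCCAAGGCATTTAATTCGGAAGGTT-3′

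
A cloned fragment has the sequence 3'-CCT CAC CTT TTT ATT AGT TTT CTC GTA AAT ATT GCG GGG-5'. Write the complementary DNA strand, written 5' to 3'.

5'-GGAGTGGAAAAATAATCAAAAGAGCATTTATAACGCCCC-3'

The strand is given 3'→5', so its complement runs 5'→3' in the same left-to-right order: pair each base A↔T, G↔C.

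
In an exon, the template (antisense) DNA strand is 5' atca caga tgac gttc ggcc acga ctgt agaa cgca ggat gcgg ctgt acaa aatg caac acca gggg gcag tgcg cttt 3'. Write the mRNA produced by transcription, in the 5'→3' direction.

The mRNA has the sequence of the coding strand (reverse complement of the template) with T→U. Reverse complement of ATCACAGATGACGTTCGGCCACGACTGTAGAACGCAGGATGCGGCTGTACAAAATGCAACACCAGGGGGCAGTGCGCTTT is AAAGCGCACTGCCCCCTGGTGTTGCATTTTGTACAGCCGCATCCTGCGTTCTACAGTCGTGGCCGAACGTCATCTGTGAT; then T→U.

5'-AAAGCGCACUGCCCCCUGGUGUUGCAUUUUGUACAGCCGCAUCCUGCGUUCUACAGUCGUGGCCGAACGUCAUCUGUGAU-3'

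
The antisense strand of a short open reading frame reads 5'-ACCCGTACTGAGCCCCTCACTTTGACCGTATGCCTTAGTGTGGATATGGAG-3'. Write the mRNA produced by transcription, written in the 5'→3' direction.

5′-CUCCAUAUCCACACUAAGGCAUACGGUCAAAGUGAGGGGCUCAGUACGGGU-3′

The mRNA has the sequence of the coding strand (reverse complement of the template) with T→U. Reverse complement of ACCCGTACTGAGCCCCTCACTTTGACCGTATGCCTTAGTGTGGATATGGAG is CTCCATATCCACACTAAGGCATACGGTCAAAGTGAGGGGCTCAGTACGGGT; then T→U.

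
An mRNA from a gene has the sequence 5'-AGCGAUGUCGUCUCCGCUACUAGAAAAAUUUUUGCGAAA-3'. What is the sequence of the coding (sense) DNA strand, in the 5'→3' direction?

The coding DNA strand has the same 5'→3' sequence as the mRNA with U replaced by T.

5'-AGCGATGTCGTCTCCGCTACTAGAAAAATTTTTGCGAAA-3'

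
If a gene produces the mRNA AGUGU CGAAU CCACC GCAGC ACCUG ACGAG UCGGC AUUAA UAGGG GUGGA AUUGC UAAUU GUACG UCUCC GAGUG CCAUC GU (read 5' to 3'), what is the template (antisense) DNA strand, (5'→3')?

5'-ACGATGGCACTCGGAGACGTACAATTAGCAATTCCACCCCTATTAATGCCGACTCGTCAGGTGCTGCGGTGGATTCGACACT-3'

Replace U with T to get the coding DNA strand: AGTGTCGAATCCACCGCAGCACCTGACGAGTCGGCATTAATAGGGGTGGAATTGCTAATTGTACGTCTCCGAGTGCCATCGT. The template strand is its reverse complement (complement TCACAGCTTAGGTGGCGTCGTGGACTGCTCAGCCGTAATTATCCCCACCTTAACGATTAACATGCAGAGGCTCACGGTAGCA, then reverse).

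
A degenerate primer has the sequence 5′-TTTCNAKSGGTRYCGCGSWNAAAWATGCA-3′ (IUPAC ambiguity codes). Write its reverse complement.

5'-TGCATWTTTNWSCGCGRYACCSMTNGAAA-3'

Standard pairs A↔T, G↔C; ambiguity codes pair R↔Y, K↔M, W↔W, S↔S, N↔N. Complement (AAAGNTMSCCAYRGCGCSWNTTTWTACGT), then reverse for 5'→3'.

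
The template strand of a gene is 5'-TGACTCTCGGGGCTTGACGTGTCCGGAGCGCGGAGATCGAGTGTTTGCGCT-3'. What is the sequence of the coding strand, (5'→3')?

5'-AGCGCAAACACTCGATCTCCGCGCTCCGGACACGTCAAGCCCCGAGAGTCA-3'

The coding strand is complementary and antiparallel to the template: take the complement (A↔T, G↔C) and reverse.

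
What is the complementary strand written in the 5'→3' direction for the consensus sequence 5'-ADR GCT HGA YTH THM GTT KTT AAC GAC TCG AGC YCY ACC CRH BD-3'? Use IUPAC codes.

Standard pairs A↔T, G↔C; ambiguity codes pair R↔Y, M↔K, B↔V, D↔H. Complement (THYCGADCTRADADKCAAMAATTGCTGAGCTCGRGRTGGGYDVH), then reverse for 5'→3'.

5'-HVDYGGGTRGRGCTCGAGTCGTTAAMAACKDADARTCDAGCYHT-3'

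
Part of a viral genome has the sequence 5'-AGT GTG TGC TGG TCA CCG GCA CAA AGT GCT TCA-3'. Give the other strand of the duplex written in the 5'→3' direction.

5'-TGAAGCACTTTGTGCCGGTGACCAGCACACACT-3'

Pairing A↔T and G↔C gives TCACACACGACCAGTGGCCGTGTTTCACGAAGT, running 3'→5'. Reverse for the 5'→3' convention.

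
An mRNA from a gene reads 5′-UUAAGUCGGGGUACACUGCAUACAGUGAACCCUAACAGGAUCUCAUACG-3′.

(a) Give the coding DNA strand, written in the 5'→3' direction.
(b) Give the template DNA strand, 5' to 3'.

(a) 5′-TTAAGTCGGGGTACACTGCATACAGTGAACCCTAACAGGATCTCATACG-3′
(b) 5'-CGTATGAGATCCTGTTAGGGTTCACTGTATGCAGTGTACCCCGACTTAA-3'

(a) The coding strand matches the mRNA with U→T.
(b) The template strand is the reverse complement of the coding strand.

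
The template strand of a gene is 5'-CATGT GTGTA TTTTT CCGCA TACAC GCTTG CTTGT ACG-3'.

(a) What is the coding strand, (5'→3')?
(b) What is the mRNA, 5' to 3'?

(a) 5'-CGTACAAGCAAGCGTGTATGCGGAAAAATACACACATG-3'
(b) 5'-CGUACAAGCAAGCGUGUAUGCGGAAAAAUACACACAUG-3'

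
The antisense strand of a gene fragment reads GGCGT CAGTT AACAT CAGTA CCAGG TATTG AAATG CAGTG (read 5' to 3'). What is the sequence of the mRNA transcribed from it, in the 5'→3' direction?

RNA polymerase reads the template 3'→5' and synthesizes mRNA 5'→3' by base-pairing (A→U, T→A, G↔C). The complement of the template is CCGCAGTCAATTGTAGTCATGGTCCATAACTTTACGTCAC; antiparallel, so 5'→3' the coding strand is CACTGCATTTCAATACCTGGTACTGATGTTAACTGACGCC. Replace T with U for the mRNA.

5'-CACUGCAUUUCAAUACCUGGUACUGAUGUUAACUGACGCC-3'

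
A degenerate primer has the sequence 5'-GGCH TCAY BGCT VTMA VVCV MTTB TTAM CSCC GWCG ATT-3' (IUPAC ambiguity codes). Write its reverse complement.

Standard pairs A↔T, G↔C; ambiguity codes pair Y↔R, M↔K, W↔W, S↔S, B↔V, H↔D. Complement (CCGDAGTRVCGABAKTBBGBKAAVAATKGSGGCWGCTAA), then reverse for 5'→3'.

5'-AATCGWCGGSGKTAAVAAKBGBBTKABAGCVRTGADGCC-3'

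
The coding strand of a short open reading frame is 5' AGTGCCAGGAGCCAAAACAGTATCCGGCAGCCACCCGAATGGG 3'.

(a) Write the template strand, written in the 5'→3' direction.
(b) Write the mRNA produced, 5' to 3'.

(a) 5'-CCCATTCGGGTGGCTGCCGGATACTGTTTTGGCTCCTGGCACT-3'
(b) 5′-AGUGCCAGGAGCCAAAACAGUAUCCGGCAGCCACCCGAAUGGG-3′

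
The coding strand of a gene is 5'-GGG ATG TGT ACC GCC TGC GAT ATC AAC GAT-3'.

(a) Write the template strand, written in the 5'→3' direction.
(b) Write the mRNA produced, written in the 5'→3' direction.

(a) 5′-ATCGTTGATATCGCAGGCGGTACACATCCC-3′
(b) 5′-GGGAUGUGUACCGCCUGCGAUAUCAACGAU-3′

(a) The template strand is the reverse complement of the coding strand: complement CCCTACACATGGCGGACGCTATAGTTGCTA, then reverse.
(b) mRNA matches the coding strand with T→U.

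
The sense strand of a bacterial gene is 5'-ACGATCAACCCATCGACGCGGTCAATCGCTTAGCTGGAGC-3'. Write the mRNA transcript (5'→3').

5'-ACGAUCAACCCAUCGACGCGGUCAAUCGCUUAGCUGGAGC-3'

mRNA has the coding-strand sequence with U in place of T.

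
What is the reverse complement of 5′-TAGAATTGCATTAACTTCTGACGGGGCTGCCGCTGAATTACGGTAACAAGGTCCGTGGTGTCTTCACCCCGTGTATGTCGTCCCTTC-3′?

Reading the sequence 3'→5' and pairing each base (A↔T, G↔C) gives the reverse complement directly.

5'-GAAGGGACGACATACACGGGGTGAAGACACCACGGACCTTGTTACCGTAATTCAGCGGCAGCCCCGTCAGAAGTTAATGCAATTCTA-3'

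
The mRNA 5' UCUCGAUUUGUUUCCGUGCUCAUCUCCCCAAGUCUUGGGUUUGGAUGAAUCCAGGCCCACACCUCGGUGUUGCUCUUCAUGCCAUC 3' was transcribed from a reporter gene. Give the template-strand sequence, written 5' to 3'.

Replace U with T to get the coding DNA strand: TCTCGATTTGTTTCCGTGCTCATCTCCCCAAGTCTTGGGTTTGGATGAATCCAGGCCCACACCTCGGTGTTGCTCTTCATGCCATC. The template strand is its reverse complement (complement AGAGCTAAACAAAGGCACGAGTAGAGGGGTTCAGAACCCAAACCTACTTAGGTCCGGGTGTGGAGCCACAACGAGAAGTACGGTAG, then reverse).

5'-GATGGCATGAAGAGCAACACCGAGGTGTGGGCCTGGATTCATCCAAACCCAAGACTTGGGGAGATGAGCACGGAAACAAATCGAGA-3'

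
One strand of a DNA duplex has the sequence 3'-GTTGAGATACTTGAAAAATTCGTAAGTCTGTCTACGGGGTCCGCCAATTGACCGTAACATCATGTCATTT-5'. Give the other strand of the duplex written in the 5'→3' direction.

5′-CAACTCTATGAACTTTTTAAGCATTCAGACAGATGCCCCAGGCGGTTAACTGGCATTGTAGTACAGTAAA-3′

The strand is given 3'→5', so its complement runs 5'→3' in the same left-to-right order: pair each base A↔T, G↔C.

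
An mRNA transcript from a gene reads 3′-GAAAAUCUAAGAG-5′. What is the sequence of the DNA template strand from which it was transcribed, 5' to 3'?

5'-CTTTTAGATTCTC-3'

Written 5'→3' the mRNA is GAGAAUCUAAAAG, so the coding DNA strand is GAGAATCTAAAAG. The template is its reverse complement.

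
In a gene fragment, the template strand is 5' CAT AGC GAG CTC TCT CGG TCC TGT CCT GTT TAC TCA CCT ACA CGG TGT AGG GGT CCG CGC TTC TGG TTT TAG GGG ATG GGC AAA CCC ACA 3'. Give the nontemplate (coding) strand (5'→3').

The coding strand is complementary and antiparallel to the template: take the complement (A↔T, G↔C) and reverse.

5'-TGTGGGTTTGCCCATCCCCTAAAACCAGAAGCGCGGACCCCTACACCGTGTAGGTGAGTAAACAGGACAGGACCGAGAGAGCTCGCTATG-3'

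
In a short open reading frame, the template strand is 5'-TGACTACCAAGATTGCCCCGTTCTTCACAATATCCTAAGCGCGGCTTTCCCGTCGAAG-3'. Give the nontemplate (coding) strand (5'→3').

5'-CTTCGACGGGAAAGCCGCGCTTAGGATATTGTGAAGAACGGGGCAATCTTGGTAGTCA-3'

The coding strand is complementary and antiparallel to the template: take the complement (A↔T, G↔C) and reverse.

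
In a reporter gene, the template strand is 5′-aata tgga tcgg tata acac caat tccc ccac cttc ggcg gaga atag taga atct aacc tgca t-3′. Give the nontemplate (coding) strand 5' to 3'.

The coding strand is complementary and antiparallel to the template: take the complement (A↔T, G↔C) and reverse.

5'-ATGCAGGTTAGATTCTACTATTCTCCGCCGAAGGTGGGGGAATTGGTGTTATACCGATCCATATT-3'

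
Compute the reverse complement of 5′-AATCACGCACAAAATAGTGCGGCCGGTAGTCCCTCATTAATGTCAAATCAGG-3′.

Complement each base (A↔T, G↔C): TTAGTGCGTGTTTTATCACGCCGGCCATCAGGGAGTAATTACAGTTTAGTCC. Then reverse.

5'-CCTGATTTGACATTAATGAGGGACTACCGGCCGCACTATTTTGTGCGTGATT-3'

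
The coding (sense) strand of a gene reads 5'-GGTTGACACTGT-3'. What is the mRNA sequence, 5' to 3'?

mRNA has the coding-strand sequence with U in place of T.

5'-GGUUGACACUGU-3'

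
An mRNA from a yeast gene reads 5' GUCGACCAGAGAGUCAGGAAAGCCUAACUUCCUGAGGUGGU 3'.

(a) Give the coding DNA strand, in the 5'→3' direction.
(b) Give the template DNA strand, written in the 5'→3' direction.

(a) The coding strand matches the mRNA with U→T.
(b) The template strand is the reverse complement of the coding strand.

(a) 5′-GTCGACCAGAGAGTCAGGAAAGCCTAACTTCCTGAGGTGGT-3′
(b) 5'-ACCACCTCAGGAAGTTAGGCTTTCCTGACTCTCTGGTCGAC-3'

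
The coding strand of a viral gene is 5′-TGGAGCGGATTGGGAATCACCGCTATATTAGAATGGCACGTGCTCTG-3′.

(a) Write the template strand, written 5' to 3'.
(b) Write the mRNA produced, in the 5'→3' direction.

(a) 5'-CAGAGCACGTGCCATTCTAATATAGCGGTGATTCCCAATCCGCTCCA-3'
(b) 5'-UGGAGCGGAUUGGGAAUCACCGCUAUAUUAGAAUGGCACGUGCUCUG-3'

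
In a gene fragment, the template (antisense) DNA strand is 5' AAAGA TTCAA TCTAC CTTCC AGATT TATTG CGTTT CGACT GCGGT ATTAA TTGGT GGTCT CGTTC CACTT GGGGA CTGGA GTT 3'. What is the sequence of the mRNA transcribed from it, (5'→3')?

RNA polymerase reads the template 3'→5' and synthesizes mRNA 5'→3' by base-pairing (A→U, T→A, G↔C). The complement of the template is TTTCTAAGTTAGATGGAAGGTCTAAATAACGCAAAGCTGACGCCATAATTAACCACCAGAGCAAGGTGAACCCCTGACCTCAA; antiparallel, so 5'→3' the coding strand is AACTCCAGTCCCCAAGTGGAACGAGACCACCAATTAATACCGCAGTCGAAACGCAATAAATCTGGAAGGTAGATTGAATCTTT. Replace T with U for the mRNA.

5'-AACUCCAGUCCCCAAGUGGAACGAGACCACCAAUUAAUACCGCAGUCGAAACGCAAUAAAUCUGGAAGGUAGAUUGAAUCUUU-3'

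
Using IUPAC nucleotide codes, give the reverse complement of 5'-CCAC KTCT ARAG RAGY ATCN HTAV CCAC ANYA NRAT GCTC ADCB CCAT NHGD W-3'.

5′-WHCDNATGGVGHTGAGCATYNTRNTGTGGBTADNGATRCTYCTYTAGAMGTGG-3′

Standard pairs A↔T, G↔C; ambiguity codes pair R↔Y, K↔M, W↔W, B↔V, D↔H, N↔N. Complement (GGTGMAGATYTCYTCRTAGNDATBGGTGTNRTNYTACGAGTHGVGGTANDCHW), then reverse for 5'→3'.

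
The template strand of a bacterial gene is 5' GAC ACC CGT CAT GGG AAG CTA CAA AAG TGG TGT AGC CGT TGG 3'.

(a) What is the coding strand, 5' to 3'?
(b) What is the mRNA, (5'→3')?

(a) The coding strand is the reverse complement of the template: complement CTGTGGGCAGTACCCTTCGATGTTTTCACCACATCGGCAACC, then reverse.
(b) mRNA has the coding-strand sequence with T→U.

(a) 5'-CCAACGGCTACACCACTTTTGTAGCTTCCCATGACGGGTGTC-3'
(b) 5'-CCAACGGCUACACCACUUUUGUAGCUUCCCAUGACGGGUGUC-3'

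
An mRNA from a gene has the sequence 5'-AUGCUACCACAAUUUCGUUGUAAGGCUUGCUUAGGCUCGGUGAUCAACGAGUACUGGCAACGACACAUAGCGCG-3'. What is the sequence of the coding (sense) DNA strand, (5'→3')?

5'-ATGCTACCACAATTTCGTTGTAAGGCTTGCTTAGGCTCGGTGATCAACGAGTACTGGCAACGACACATAGCGCG-3'

The coding DNA strand has the same 5'→3' sequence as the mRNA with U replaced by T.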